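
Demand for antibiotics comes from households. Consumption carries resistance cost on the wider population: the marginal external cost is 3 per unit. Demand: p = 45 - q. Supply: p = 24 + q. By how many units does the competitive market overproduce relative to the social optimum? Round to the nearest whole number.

2 units

Market equilibrium (private): 24 + q = 45 - q → q_m = 10.5000.
Social marginal benefit = demand − MEC = 42 - q.
Set SMB = MC: 42 - q = 24 + q → q* = 9.0000.
Gap = |10.5000 − 9.0000| = 1.5000.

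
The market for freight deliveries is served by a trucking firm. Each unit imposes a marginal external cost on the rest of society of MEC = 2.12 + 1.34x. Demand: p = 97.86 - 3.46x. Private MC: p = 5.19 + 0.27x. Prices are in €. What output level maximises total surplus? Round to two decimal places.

x* = 17.86

Social marginal cost = private MC + MEC = 7.31 + 1.61x.
Set SMC = demand: 7.31 + 1.61x = 97.86 - 3.46x → x* = 17.8600.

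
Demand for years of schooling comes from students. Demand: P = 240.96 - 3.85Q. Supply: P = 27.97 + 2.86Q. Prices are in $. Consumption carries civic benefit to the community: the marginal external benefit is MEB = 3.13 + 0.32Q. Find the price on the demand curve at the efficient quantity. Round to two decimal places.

Social marginal benefit = demand + MEB = 244.09 - 3.53Q.
Set SMB = MC: 244.09 - 3.53Q = 27.97 + 2.86Q → Q* = 33.8216.
Consumer price on the demand curve at Q*: 240.96 − 3.85×33.8216 = 110.7468.

P = $110.75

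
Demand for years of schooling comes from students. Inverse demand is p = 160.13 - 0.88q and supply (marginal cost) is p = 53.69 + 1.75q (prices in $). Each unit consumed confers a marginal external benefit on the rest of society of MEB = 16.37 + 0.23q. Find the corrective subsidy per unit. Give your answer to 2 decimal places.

subsidy = $28.14 per unit

Social marginal benefit = demand + MEB = 176.50 - 0.65q.
Set SMB = MC: 176.50 - 0.65q = 53.69 + 1.75q → q* = 51.1708.
The Pigouvian subsidy equals MEB at q*: 16.37 + 0.23×51.1708 = 28.1393.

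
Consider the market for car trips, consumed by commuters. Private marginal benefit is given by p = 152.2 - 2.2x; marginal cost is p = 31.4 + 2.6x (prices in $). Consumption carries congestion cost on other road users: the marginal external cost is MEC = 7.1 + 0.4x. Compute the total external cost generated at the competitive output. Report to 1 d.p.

$305.4

Market equilibrium (private): 31.4 + 2.6x = 152.2 - 2.2x → x_m = 25.1667.
Total external cost = ∫₀^{x_m} (7.1 + 0.4x) dx = 7.1×25.1667 + ½×0.4×25.1667² = 305.3561.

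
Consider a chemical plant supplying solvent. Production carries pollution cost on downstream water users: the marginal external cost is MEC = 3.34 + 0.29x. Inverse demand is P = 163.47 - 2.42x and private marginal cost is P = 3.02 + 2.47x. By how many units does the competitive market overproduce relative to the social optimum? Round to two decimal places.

2.48 units

Market equilibrium (private): 3.02 + 2.47x = 163.47 - 2.42x → x_m = 32.8119.
Social marginal cost = private MC + MEC = 6.36 + 2.76x.
Set SMC = demand: 6.36 + 2.76x = 163.47 - 2.42x → x* = 30.3301.
Gap = |32.8119 − 30.3301| = 2.4818.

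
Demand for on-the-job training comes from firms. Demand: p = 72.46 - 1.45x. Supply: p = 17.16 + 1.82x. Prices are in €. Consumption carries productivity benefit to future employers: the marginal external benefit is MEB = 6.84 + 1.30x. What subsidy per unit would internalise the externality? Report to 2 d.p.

subsidy = €47.85 per unit

Social marginal benefit = demand + MEB = 79.30 - 0.15x.
Set SMB = MC: 79.30 - 0.15x = 17.16 + 1.82x → x* = 31.5431.
The Pigouvian subsidy equals MEB at x*: 6.84 + 1.30×31.5431 = 47.8460.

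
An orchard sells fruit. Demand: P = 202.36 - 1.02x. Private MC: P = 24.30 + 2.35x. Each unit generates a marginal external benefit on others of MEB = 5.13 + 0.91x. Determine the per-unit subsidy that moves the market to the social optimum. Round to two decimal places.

Social marginal cost = private MC − MEB = 19.17 + 1.44x.
Set SMC = demand: 19.17 + 1.44x = 202.36 - 1.02x → x* = 74.4675.
The Pigouvian subsidy equals MEB at x*: 5.13 + 0.91×74.4675 = 72.8954.

subsidy = 72.90 per unit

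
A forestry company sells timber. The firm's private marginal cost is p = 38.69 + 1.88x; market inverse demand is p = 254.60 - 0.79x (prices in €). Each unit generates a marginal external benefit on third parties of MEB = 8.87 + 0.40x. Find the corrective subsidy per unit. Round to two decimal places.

subsidy = €48.48 per unit

Social marginal cost = private MC − MEB = 29.82 + 1.48x.
Set SMC = demand: 29.82 + 1.48x = 254.60 - 0.79x → x* = 99.0220.
The Pigouvian subsidy equals MEB at x*: 8.87 + 0.40×99.0220 = 48.4788.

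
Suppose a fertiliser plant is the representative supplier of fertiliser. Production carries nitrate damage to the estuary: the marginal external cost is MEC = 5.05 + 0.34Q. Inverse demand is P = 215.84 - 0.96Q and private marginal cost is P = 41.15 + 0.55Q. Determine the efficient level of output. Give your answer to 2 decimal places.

Q* = 91.70

Social marginal cost = private MC + MEC = 46.20 + 0.89Q.
Set SMC = demand: 46.20 + 0.89Q = 215.84 - 0.96Q → Q* = 91.6973.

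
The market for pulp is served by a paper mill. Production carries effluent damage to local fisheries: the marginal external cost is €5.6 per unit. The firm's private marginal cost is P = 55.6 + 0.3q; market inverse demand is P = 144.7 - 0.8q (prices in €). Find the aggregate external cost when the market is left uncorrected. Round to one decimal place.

Market equilibrium (private): 55.6 + 0.3q = 144.7 - 0.8q → q_m = 81.0000.
Total external cost = MEC × q_m = 5.6 × 81.0000 = 453.6000.

€453.6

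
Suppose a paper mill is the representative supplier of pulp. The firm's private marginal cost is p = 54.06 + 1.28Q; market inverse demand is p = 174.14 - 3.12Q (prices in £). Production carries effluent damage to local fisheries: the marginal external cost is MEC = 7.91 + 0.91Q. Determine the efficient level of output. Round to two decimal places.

Q* = 21.12

Social marginal cost = private MC + MEC = 61.97 + 2.19Q.
Set SMC = demand: 61.97 + 2.19Q = 174.14 - 3.12Q → Q* = 21.1243.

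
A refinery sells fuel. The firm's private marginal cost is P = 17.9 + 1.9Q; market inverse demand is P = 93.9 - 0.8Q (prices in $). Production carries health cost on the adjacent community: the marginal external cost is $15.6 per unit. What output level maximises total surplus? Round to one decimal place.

Q* = 22.4

Social marginal cost = private MC + MEC = 33.5 + 1.9Q.
Set SMC = demand: 33.5 + 1.9Q = 93.9 - 0.8Q → Q* = 22.3704.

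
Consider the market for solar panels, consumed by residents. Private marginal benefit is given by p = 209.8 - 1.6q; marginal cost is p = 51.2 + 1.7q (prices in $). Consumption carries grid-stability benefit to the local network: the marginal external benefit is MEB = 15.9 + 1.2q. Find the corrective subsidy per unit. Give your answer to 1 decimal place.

Social marginal benefit = demand + MEB = 225.7 - 0.4q.
Set SMB = MC: 225.7 - 0.4q = 51.2 + 1.7q → q* = 83.0952.
The Pigouvian subsidy equals MEB at q*: 15.9 + 1.2×83.0952 = 115.6142.

subsidy = $115.6 per unit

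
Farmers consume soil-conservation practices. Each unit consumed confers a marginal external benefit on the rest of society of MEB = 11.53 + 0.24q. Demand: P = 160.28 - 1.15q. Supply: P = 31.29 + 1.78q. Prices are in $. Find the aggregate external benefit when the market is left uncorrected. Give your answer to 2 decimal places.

$740.17

Market equilibrium (private): 31.29 + 1.78q = 160.28 - 1.15q → q_m = 44.0239.
Total external benefit = ∫₀^{q_m} (11.53 + 0.24q) dq = 11.53×44.0239 + ½×0.24×44.0239² = 740.1680.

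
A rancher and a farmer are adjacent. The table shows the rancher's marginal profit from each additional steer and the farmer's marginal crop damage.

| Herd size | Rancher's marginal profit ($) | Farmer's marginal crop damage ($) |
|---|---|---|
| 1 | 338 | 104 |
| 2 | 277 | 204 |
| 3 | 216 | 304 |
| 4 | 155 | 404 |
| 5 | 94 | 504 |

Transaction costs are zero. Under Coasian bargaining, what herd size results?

Bargaining reaches the level where marginal profit last exceeds marginal crop damage.
That holds through level 2 (277 ≥ 204) but not at 3 (216 < 304).

2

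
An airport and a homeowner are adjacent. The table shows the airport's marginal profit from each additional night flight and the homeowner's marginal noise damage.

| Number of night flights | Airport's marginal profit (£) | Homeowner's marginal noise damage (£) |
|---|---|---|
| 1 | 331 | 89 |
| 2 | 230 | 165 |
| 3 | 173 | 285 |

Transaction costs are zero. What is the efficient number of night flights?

Bargaining reaches the level where marginal profit last exceeds marginal noise damage.
That holds through level 2 (230 ≥ 165) but not at 3 (173 < 285).

2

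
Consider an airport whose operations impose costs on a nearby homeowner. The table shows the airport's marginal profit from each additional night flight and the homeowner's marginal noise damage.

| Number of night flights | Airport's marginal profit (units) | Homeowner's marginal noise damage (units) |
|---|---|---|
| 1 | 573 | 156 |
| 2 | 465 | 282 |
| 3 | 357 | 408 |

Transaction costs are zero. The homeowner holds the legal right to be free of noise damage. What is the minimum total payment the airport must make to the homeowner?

Efficient level: marginal profit ≥ marginal noise damage through level 2, so k* = 2.
With the homeowner holding the right, the airport must at least compensate total damage at k*: 156 + 282 = 438.

438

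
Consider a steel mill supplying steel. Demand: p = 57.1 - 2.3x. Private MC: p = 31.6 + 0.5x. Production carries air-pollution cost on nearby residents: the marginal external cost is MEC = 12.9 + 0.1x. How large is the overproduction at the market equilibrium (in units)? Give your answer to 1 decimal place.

4.8 units

Market equilibrium (private): 31.6 + 0.5x = 57.1 - 2.3x → x_m = 9.1071.
Social marginal cost = private MC + MEC = 44.5 + 0.6x.
Set SMC = demand: 44.5 + 0.6x = 57.1 - 2.3x → x* = 4.3448.
Gap = |9.1071 − 4.3448| = 4.7623.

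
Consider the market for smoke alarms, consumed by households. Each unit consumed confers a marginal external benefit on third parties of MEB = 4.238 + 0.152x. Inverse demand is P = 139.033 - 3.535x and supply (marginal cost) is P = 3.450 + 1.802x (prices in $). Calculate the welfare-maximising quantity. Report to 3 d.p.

x* = 26.966

Social marginal benefit = demand + MEB = 143.271 - 3.383x.
Set SMB = MC: 143.271 - 3.383x = 3.450 + 1.802x → x* = 26.9664.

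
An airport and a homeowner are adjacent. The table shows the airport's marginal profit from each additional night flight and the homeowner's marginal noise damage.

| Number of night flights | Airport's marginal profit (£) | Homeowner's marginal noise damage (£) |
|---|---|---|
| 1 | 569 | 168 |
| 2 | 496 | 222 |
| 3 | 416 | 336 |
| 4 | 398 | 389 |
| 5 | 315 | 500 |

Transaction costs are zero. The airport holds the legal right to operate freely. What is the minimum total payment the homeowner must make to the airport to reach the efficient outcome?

£315

Left alone the airport would choose level 5 (marginal profit stays positive).
Efficient level: k* = 4 (marginal profit ≥ marginal noise damage through 4).
The homeowner must at least cover the airport's forgone profit from cutting 5→4: 315 = 315.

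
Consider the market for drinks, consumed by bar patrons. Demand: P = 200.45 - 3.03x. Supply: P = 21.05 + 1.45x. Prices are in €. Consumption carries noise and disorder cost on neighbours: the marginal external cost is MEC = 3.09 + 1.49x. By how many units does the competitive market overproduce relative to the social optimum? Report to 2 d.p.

10.51 units

Market equilibrium (private): 21.05 + 1.45x = 200.45 - 3.03x → x_m = 40.0446.
Social marginal benefit = demand − MEC = 197.36 - 4.52x.
Set SMB = MC: 197.36 - 4.52x = 21.05 + 1.45x → x* = 29.5327.
Gap = |40.0446 − 29.5327| = 10.5119.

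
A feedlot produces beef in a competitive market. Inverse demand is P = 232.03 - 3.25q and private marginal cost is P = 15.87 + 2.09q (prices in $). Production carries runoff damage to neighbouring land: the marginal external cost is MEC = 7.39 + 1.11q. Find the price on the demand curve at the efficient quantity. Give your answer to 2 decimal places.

P = $126.84

Social marginal cost = private MC + MEC = 23.26 + 3.20q.
Set SMC = demand: 23.26 + 3.20q = 232.03 - 3.25q → q* = 32.3674.
Consumer price on the demand curve at q*: 232.03 − 3.25×32.3674 = 126.8360.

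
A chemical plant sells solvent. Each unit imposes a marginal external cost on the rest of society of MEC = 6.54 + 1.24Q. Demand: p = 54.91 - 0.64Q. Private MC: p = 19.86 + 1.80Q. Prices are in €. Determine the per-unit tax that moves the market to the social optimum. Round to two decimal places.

Social marginal cost = private MC + MEC = 26.40 + 3.04Q.
Set SMC = demand: 26.40 + 3.04Q = 54.91 - 0.64Q → Q* = 7.7473.
The Pigouvian tax equals MEC at Q*: 6.54 + 1.24×7.7473 = 16.1467.

tax = €16.15 per unit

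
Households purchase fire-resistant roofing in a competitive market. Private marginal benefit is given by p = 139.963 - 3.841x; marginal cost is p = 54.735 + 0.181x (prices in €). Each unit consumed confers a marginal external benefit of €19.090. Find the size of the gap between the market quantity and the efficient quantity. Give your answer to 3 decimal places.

4.746 units

Market equilibrium (private): 54.735 + 0.181x = 139.963 - 3.841x → x_m = 21.1905.
Social marginal benefit = demand + MEB = 159.053 - 3.841x.
Set SMB = MC: 159.053 - 3.841x = 54.735 + 0.181x → x* = 25.9368.
Gap = |21.1905 − 25.9368| = 4.7463.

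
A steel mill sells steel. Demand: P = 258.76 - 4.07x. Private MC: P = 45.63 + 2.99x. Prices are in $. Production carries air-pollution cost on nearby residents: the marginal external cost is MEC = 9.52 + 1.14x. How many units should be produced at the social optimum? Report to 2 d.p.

Social marginal cost = private MC + MEC = 55.15 + 4.13x.
Set SMC = demand: 55.15 + 4.13x = 258.76 - 4.07x → x* = 24.8305.

x* = 24.83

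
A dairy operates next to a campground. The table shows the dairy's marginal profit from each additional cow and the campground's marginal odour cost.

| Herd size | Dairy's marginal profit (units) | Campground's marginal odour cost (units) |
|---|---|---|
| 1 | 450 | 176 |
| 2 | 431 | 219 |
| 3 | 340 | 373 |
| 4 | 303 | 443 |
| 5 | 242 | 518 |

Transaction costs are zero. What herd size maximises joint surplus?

2

Bargaining reaches the level where marginal profit last exceeds marginal odour cost.
That holds through level 2 (431 ≥ 219) but not at 3 (340 < 373).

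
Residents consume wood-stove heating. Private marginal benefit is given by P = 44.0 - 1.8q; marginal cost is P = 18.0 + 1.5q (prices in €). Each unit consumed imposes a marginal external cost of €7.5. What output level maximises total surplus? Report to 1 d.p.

Social marginal benefit = demand − MEC = 36.5 - 1.8q.
Set SMB = MC: 36.5 - 1.8q = 18.0 + 1.5q → q* = 5.6061.

q* = 5.6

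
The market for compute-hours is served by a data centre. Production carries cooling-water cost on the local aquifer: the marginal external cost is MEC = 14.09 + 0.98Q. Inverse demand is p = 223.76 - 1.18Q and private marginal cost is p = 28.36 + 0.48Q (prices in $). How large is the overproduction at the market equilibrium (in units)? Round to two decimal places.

49.03 units

Market equilibrium (private): 28.36 + 0.48Q = 223.76 - 1.18Q → Q_m = 117.7108.
Social marginal cost = private MC + MEC = 42.45 + 1.46Q.
Set SMC = demand: 42.45 + 1.46Q = 223.76 - 1.18Q → Q* = 68.6780.
Gap = |117.7108 − 68.6780| = 49.0328.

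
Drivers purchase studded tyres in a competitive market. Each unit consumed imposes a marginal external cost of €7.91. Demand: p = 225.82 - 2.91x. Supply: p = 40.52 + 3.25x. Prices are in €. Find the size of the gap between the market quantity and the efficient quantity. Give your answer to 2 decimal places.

Market equilibrium (private): 40.52 + 3.25x = 225.82 - 2.91x → x_m = 30.0812.
Social marginal benefit = demand − MEC = 217.91 - 2.91x.
Set SMB = MC: 217.91 - 2.91x = 40.52 + 3.25x → x* = 28.7971.
Gap = |30.0812 − 28.7971| = 1.2841.

1.28 units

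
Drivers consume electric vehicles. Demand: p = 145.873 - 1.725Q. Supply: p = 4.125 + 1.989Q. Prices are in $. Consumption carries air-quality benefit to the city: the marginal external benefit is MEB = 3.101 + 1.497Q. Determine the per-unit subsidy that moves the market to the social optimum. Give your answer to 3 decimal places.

subsidy = $100.908 per unit

Social marginal benefit = demand + MEB = 148.974 - 0.228Q.
Set SMB = MC: 148.974 - 0.228Q = 4.125 + 1.989Q → Q* = 65.3356.
The Pigouvian subsidy equals MEB at Q*: 3.101 + 1.497×65.3356 = 100.9084.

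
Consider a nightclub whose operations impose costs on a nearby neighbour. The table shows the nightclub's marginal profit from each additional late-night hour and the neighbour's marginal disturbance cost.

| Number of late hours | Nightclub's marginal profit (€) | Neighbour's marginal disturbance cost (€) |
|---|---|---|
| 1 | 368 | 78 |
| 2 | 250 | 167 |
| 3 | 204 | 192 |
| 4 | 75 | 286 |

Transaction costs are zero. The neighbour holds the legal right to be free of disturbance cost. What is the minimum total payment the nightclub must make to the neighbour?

Efficient level: marginal profit ≥ marginal disturbance cost through level 3, so k* = 3.
With the neighbour holding the right, the nightclub must at least compensate total damage at k*: 78 + 167 + 192 = 437.

€437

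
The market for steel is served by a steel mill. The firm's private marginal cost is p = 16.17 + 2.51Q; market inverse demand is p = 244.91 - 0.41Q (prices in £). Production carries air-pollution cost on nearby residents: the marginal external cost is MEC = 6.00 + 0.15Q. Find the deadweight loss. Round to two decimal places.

DWL = £51.32

Market equilibrium (private): 16.17 + 2.51Q = 244.91 - 0.41Q → Q_m = 78.3356.
Social marginal cost = private MC + MEC = 22.17 + 2.66Q.
Set SMC = demand: 22.17 + 2.66Q = 244.91 - 0.41Q → Q* = 72.5537.
The loss is the area between SMC and demand from Q* to Q_m; with linear curves that's a triangle of height MEC(Q_m).
DWL = ½ × 5.7819 × 17.7503 = 51.3152.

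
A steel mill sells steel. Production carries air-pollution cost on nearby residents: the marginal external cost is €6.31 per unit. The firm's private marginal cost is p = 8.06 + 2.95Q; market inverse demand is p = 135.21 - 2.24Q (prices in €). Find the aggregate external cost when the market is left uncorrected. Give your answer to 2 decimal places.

€154.59

Market equilibrium (private): 8.06 + 2.95Q = 135.21 - 2.24Q → Q_m = 24.4990.
Total external cost = MEC × Q_m = 6.31 × 24.4990 = 154.5887.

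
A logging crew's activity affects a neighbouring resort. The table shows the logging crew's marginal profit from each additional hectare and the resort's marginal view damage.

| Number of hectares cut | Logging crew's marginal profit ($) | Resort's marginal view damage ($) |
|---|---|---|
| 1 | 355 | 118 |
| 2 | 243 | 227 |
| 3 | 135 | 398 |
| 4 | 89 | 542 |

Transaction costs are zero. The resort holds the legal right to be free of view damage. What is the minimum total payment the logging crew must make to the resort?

$345

Efficient level: marginal profit ≥ marginal view damage through level 2, so k* = 2.
With the resort holding the right, the logging crew must at least compensate total damage at k*: 118 + 227 = 345.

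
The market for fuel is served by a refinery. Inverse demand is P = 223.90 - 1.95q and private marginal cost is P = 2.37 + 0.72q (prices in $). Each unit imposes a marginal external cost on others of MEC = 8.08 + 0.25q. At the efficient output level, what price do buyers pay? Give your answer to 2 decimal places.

Social marginal cost = private MC + MEC = 10.45 + 0.97q.
Set SMC = demand: 10.45 + 0.97q = 223.90 - 1.95q → q* = 73.0993.
Consumer price on the demand curve at q*: 223.90 − 1.95×73.0993 = 81.3564.

P = $81.36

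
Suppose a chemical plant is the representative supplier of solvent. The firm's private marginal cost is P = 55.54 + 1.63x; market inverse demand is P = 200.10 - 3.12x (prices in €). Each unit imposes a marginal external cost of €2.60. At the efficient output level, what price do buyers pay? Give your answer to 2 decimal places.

P = €106.85

Social marginal cost = private MC + MEC = 58.14 + 1.63x.
Set SMC = demand: 58.14 + 1.63x = 200.10 - 3.12x → x* = 29.8863.
Consumer price on the demand curve at x*: 200.10 − 3.12×29.8863 = 106.8547.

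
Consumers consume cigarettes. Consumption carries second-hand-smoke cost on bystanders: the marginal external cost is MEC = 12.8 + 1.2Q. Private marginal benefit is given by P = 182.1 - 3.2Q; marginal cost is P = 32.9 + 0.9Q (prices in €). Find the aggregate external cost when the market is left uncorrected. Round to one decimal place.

Market equilibrium (private): 32.9 + 0.9Q = 182.1 - 3.2Q → Q_m = 36.3902.
Total external cost = ∫₀^{Q_m} (12.8 + 1.2Q) dQ = 12.8×36.3902 + ½×1.2×36.3902² = 1260.3426.

€1260.3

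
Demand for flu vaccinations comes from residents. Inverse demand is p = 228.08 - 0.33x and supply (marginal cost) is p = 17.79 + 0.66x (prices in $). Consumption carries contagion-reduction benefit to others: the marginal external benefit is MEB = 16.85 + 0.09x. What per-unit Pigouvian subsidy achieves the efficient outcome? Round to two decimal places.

Social marginal benefit = demand + MEB = 244.93 - 0.24x.
Set SMB = MC: 244.93 - 0.24x = 17.79 + 0.66x → x* = 252.3778.
The Pigouvian subsidy equals MEB at x*: 16.85 + 0.09×252.3778 = 39.5640.

subsidy = $39.56 per unit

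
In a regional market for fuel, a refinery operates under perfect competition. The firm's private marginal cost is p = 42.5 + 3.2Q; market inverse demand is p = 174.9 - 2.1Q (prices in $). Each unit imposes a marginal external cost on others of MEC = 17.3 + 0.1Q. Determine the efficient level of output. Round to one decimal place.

Social marginal cost = private MC + MEC = 59.8 + 3.3Q.
Set SMC = demand: 59.8 + 3.3Q = 174.9 - 2.1Q → Q* = 21.3148.

Q* = 21.3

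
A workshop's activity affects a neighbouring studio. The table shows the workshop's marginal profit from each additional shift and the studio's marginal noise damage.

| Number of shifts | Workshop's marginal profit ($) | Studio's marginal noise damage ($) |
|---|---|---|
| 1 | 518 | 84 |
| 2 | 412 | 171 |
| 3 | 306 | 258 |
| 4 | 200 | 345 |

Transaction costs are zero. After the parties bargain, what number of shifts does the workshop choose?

Bargaining reaches the level where marginal profit last exceeds marginal noise damage.
That holds through level 3 (306 ≥ 258) but not at 4 (200 < 345).

3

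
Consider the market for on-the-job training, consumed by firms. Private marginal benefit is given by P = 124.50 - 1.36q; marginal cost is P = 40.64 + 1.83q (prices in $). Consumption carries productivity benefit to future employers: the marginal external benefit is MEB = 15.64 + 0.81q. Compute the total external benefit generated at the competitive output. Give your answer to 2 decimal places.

Market equilibrium (private): 40.64 + 1.83q = 124.50 - 1.36q → q_m = 26.2884.
Total external benefit = ∫₀^{q_m} (15.64 + 0.81q) dq = 15.64×26.2884 + ½×0.81×26.2884² = 691.0380.

$691.04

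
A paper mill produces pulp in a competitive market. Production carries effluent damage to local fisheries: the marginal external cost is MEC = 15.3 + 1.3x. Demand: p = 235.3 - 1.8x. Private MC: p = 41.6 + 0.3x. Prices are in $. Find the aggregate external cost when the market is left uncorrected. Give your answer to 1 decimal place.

Market equilibrium (private): 41.6 + 0.3x = 235.3 - 1.8x → x_m = 92.2381.
Total external cost = ∫₀^{x_m} (15.3 + 1.3x) dx = 15.3×92.2381 + ½×1.3×92.2381² = 6941.3565.

$6941.4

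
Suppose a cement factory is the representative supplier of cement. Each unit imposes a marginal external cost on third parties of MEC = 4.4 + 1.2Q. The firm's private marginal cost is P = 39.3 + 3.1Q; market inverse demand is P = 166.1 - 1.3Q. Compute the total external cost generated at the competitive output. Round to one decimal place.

Market equilibrium (private): 39.3 + 3.1Q = 166.1 - 1.3Q → Q_m = 28.8182.
Total external cost = ∫₀^{Q_m} (4.4 + 1.2Q) dQ = 4.4×28.8182 + ½×1.2×28.8182² = 625.0933.

625.1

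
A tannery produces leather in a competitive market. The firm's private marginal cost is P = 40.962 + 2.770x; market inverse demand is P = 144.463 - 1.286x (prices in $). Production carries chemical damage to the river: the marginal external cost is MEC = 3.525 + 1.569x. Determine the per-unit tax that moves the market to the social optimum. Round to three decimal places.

Social marginal cost = private MC + MEC = 44.487 + 4.339x.
Set SMC = demand: 44.487 + 4.339x = 144.463 - 1.286x → x* = 17.7735.
The Pigouvian tax equals MEC at x*: 3.525 + 1.569×17.7735 = 31.4116.

tax = $31.412 per unit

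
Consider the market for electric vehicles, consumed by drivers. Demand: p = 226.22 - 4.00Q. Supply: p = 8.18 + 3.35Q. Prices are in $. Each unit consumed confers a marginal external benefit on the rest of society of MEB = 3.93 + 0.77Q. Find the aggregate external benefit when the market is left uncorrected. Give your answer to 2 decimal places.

$455.40

Market equilibrium (private): 8.18 + 3.35Q = 226.22 - 4.00Q → Q_m = 29.6653.
Total external benefit = ∫₀^{Q_m} (3.93 + 0.77Q) dQ = 3.93×29.6653 + ½×0.77×29.6653² = 455.3962.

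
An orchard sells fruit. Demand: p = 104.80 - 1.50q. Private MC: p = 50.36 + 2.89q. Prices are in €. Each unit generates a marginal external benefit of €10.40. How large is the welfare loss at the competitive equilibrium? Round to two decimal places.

Market equilibrium (private): 50.36 + 2.89q = 104.80 - 1.50q → q_m = 12.4009.
Social marginal cost = private MC − MEB = 39.96 + 2.89q.
Set SMC = demand: 39.96 + 2.89q = 104.80 - 1.50q → q* = 14.7699.
The welfare-loss triangle has base |q_m − q*| and height MEB(q_m) (the vertical gap between SMC and demand is zero at q* and MEB at q_m).
DWL = ½ × 2.3690 × 10.4000 = 12.3188.

DWL = €12.32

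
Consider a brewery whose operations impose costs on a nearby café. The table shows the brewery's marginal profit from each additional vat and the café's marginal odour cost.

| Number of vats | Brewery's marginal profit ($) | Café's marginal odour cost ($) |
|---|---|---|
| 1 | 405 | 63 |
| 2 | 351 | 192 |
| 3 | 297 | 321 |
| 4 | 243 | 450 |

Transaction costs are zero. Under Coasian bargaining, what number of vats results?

2

Bargaining reaches the level where marginal profit last exceeds marginal odour cost.
That holds through level 2 (351 ≥ 192) but not at 3 (297 < 321).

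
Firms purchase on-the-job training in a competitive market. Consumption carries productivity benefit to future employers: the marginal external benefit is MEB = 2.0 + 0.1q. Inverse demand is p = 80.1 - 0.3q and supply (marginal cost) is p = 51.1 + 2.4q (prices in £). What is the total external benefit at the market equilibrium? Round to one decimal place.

£27.2

Market equilibrium (private): 51.1 + 2.4q = 80.1 - 0.3q → q_m = 10.7407.
Total external benefit = ∫₀^{q_m} (2.0 + 0.1q) dq = 2.0×10.7407 + ½×0.1×10.7407² = 27.2495.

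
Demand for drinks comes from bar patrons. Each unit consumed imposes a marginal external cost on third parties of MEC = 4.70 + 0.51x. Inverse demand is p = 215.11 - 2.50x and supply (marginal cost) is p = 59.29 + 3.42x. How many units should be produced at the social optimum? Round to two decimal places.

Social marginal benefit = demand − MEC = 210.41 - 3.01x.
Set SMB = MC: 210.41 - 3.01x = 59.29 + 3.42x → x* = 23.5023.

x* = 23.50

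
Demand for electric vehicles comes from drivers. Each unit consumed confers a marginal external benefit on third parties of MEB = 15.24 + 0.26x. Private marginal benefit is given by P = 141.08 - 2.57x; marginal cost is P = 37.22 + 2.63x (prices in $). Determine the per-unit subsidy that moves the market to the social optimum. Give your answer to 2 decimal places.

Social marginal benefit = demand + MEB = 156.32 - 2.31x.
Set SMB = MC: 156.32 - 2.31x = 37.22 + 2.63x → x* = 24.1093.
The Pigouvian subsidy equals MEB at x*: 15.24 + 0.26×24.1093 = 21.5084.

subsidy = $21.51 per unit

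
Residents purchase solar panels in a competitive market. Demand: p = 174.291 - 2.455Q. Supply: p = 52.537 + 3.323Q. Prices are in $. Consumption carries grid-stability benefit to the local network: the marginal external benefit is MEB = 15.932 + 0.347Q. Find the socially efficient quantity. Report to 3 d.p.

Social marginal benefit = demand + MEB = 190.223 - 2.108Q.
Set SMB = MC: 190.223 - 2.108Q = 52.537 + 3.323Q → Q* = 25.3519.

Q* = 25.352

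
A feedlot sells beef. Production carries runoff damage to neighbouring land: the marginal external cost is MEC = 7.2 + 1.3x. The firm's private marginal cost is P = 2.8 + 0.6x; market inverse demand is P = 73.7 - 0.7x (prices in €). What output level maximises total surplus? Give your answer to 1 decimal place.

Social marginal cost = private MC + MEC = 10.0 + 1.9x.
Set SMC = demand: 10.0 + 1.9x = 73.7 - 0.7x → x* = 24.5000.

x* = 24.5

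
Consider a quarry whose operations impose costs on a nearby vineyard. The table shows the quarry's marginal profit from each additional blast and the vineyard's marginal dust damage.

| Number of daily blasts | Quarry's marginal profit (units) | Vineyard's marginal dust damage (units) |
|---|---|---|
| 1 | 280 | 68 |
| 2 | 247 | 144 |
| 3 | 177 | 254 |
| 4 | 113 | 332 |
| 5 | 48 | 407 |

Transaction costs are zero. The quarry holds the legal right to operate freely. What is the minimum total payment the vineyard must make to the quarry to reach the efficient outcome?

Left alone the quarry would choose level 5 (marginal profit stays positive).
Efficient level: k* = 2 (marginal profit ≥ marginal dust damage through 2).
The vineyard must at least cover the quarry's forgone profit from cutting 5→2: 177 + 113 + 48 = 338.

338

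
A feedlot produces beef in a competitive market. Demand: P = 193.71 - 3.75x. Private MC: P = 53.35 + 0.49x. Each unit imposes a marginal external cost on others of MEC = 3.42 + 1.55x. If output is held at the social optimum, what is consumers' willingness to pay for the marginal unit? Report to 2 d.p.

P = 105.02

Social marginal cost = private MC + MEC = 56.77 + 2.04x.
Set SMC = demand: 56.77 + 2.04x = 193.71 - 3.75x → x* = 23.6511.
Consumer price on the demand curve at x*: 193.71 − 3.75×23.6511 = 105.0184.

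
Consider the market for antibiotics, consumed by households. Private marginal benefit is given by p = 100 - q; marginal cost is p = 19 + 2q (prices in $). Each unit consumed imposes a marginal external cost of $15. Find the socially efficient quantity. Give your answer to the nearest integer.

q* = 22

Social marginal benefit = demand − MEC = 85 - q.
Set SMB = MC: 85 - q = 19 + 2q → q* = 22.0000.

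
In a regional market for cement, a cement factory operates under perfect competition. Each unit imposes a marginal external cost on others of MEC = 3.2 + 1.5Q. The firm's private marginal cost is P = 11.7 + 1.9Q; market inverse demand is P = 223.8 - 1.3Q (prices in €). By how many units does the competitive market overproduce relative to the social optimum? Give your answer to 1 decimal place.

Market equilibrium (private): 11.7 + 1.9Q = 223.8 - 1.3Q → Q_m = 66.2813.
Social marginal cost = private MC + MEC = 14.9 + 3.4Q.
Set SMC = demand: 14.9 + 3.4Q = 223.8 - 1.3Q → Q* = 44.4468.
Gap = |66.2813 − 44.4468| = 21.8345.

21.8 units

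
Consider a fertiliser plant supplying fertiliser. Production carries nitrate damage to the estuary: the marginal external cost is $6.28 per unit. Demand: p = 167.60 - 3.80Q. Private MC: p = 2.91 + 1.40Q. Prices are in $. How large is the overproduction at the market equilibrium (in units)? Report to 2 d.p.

Market equilibrium (private): 2.91 + 1.40Q = 167.60 - 3.80Q → Q_m = 31.6712.
Social marginal cost = private MC + MEC = 9.19 + 1.40Q.
Set SMC = demand: 9.19 + 1.40Q = 167.60 - 3.80Q → Q* = 30.4635.
Gap = |31.6712 − 30.4635| = 1.2077.

1.21 units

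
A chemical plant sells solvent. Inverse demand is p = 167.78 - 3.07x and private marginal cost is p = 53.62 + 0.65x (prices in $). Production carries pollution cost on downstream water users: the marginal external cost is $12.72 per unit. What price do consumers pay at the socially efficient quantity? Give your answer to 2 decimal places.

Social marginal cost = private MC + MEC = 66.34 + 0.65x.
Set SMC = demand: 66.34 + 0.65x = 167.78 - 3.07x → x* = 27.2688.
Consumer price on the demand curve at x*: 167.78 − 3.07×27.2688 = 84.0648.

P = $84.06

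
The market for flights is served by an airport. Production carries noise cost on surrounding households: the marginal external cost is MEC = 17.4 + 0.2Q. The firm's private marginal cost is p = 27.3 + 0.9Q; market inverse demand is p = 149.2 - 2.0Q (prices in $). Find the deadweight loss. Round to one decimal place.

Market equilibrium (private): 27.3 + 0.9Q = 149.2 - 2.0Q → Q_m = 42.0345.
Social marginal cost = private MC + MEC = 44.7 + 1.1Q.
Set SMC = demand: 44.7 + 1.1Q = 149.2 - 2.0Q → Q* = 33.7097.
Between Q* and Q_m the wedge SMC − demand runs linearly from 0 to MEC(Q_m), so the loss is a triangle.
DWL = ½ × 8.3248 × 25.8069 = 107.4186.

DWL = $107.4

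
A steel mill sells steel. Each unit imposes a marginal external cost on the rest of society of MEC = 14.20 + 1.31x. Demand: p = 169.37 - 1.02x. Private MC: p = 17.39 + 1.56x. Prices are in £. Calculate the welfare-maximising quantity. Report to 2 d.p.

x* = 35.42

Social marginal cost = private MC + MEC = 31.59 + 2.87x.
Set SMC = demand: 31.59 + 2.87x = 169.37 - 1.02x → x* = 35.4190.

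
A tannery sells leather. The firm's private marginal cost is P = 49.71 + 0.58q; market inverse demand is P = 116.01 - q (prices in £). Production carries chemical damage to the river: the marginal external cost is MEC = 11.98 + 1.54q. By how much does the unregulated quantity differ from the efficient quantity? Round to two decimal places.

Market equilibrium (private): 49.71 + 0.58q = 116.01 - q → q_m = 41.9620.
Social marginal cost = private MC + MEC = 61.69 + 2.12q.
Set SMC = demand: 61.69 + 2.12q = 116.01 - q → q* = 17.4103.
Gap = |41.9620 − 17.4103| = 24.5517.

24.55 units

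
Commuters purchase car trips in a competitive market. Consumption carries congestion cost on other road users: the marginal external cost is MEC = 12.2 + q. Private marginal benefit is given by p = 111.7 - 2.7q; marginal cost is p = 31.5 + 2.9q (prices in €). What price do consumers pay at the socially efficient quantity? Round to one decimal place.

P = €83.9

Social marginal benefit = demand − MEC = 99.5 - 3.7q.
Set SMB = MC: 99.5 - 3.7q = 31.5 + 2.9q → q* = 10.3030.
Consumer price on the demand curve at q*: 111.7 − 2.7×10.3030 = 83.8819.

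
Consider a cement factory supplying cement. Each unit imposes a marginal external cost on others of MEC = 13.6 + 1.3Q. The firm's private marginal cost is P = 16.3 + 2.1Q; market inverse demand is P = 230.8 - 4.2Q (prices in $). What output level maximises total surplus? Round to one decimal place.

Social marginal cost = private MC + MEC = 29.9 + 3.4Q.
Set SMC = demand: 29.9 + 3.4Q = 230.8 - 4.2Q → Q* = 26.4342.

Q* = 26.4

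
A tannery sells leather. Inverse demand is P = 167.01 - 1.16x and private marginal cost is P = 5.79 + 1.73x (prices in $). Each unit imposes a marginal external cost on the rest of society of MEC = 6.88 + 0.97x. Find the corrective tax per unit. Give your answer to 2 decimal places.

tax = $45.66 per unit

Social marginal cost = private MC + MEC = 12.67 + 2.70x.
Set SMC = demand: 12.67 + 2.70x = 167.01 - 1.16x → x* = 39.9845.
The Pigouvian tax equals MEC at x*: 6.88 + 0.97×39.9845 = 45.6650.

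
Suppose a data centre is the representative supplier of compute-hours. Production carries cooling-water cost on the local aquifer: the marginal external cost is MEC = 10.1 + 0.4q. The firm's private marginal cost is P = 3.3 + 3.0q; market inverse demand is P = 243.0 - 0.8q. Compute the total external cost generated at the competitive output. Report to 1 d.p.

Market equilibrium (private): 3.3 + 3.0q = 243.0 - 0.8q → q_m = 63.0789.
Total external cost = ∫₀^{q_m} (10.1 + 0.4q) dq = 10.1×63.0789 + ½×0.4×63.0789² = 1432.8864.

1432.9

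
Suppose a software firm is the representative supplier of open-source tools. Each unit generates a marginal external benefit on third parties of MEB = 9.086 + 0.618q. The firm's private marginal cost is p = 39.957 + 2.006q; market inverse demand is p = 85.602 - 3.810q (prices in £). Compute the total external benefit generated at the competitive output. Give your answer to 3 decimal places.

£90.341

Market equilibrium (private): 39.957 + 2.006q = 85.602 - 3.810q → q_m = 7.8482.
Total external benefit = ∫₀^{q_m} (9.086 + 0.618q) dq = 9.086×7.8482 + ½×0.618×7.8482² = 90.3414.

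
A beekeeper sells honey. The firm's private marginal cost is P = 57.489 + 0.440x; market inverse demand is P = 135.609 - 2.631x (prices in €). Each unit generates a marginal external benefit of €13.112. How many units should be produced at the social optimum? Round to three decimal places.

Social marginal cost = private MC − MEB = 44.377 + 0.440x.
Set SMC = demand: 44.377 + 0.440x = 135.609 - 2.631x → x* = 29.7076.

x* = 29.708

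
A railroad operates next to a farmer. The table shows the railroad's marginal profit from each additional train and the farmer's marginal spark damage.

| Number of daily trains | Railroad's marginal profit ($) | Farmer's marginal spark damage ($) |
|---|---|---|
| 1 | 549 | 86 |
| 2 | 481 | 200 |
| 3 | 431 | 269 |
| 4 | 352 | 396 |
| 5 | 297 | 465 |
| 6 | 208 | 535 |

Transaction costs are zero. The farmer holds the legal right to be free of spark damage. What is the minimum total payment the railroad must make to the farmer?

$555

Efficient level: marginal profit ≥ marginal spark damage through level 3, so k* = 3.
With the farmer holding the right, the railroad must at least compensate total damage at k*: 86 + 200 + 269 = 555.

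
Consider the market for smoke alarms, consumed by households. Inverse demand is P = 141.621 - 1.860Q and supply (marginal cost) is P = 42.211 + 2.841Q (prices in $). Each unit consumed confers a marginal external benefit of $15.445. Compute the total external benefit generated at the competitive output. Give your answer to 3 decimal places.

Market equilibrium (private): 42.211 + 2.841Q = 141.621 - 1.860Q → Q_m = 21.1466.
Total external benefit = MEB × Q_m = 15.445 × 21.1466 = 326.6092.

$326.609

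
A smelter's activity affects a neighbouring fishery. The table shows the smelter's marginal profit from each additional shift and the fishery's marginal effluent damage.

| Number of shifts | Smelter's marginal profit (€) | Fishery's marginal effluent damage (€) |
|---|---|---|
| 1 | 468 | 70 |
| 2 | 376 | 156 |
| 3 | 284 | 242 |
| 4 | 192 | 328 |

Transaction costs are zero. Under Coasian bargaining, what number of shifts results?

Bargaining reaches the level where marginal profit last exceeds marginal effluent damage.
That holds through level 3 (284 ≥ 242) but not at 4 (192 < 328).

3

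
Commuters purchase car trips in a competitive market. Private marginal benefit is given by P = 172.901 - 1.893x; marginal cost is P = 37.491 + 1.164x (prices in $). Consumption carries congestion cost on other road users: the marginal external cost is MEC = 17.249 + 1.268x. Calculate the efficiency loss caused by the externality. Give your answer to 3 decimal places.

Market equilibrium (private): 37.491 + 1.164x = 172.901 - 1.893x → x_m = 44.2951.
Social marginal benefit = demand − MEC = 155.652 - 3.161x.
Set SMB = MC: 155.652 - 3.161x = 37.491 + 1.164x → x* = 27.3205.
The loss is the area between SMB and MC from x* to x_m; with linear curves that's a triangle of height MEC(x_m).
DWL = ½ × 16.9746 × 73.4151 = 623.0960.

DWL = $623.096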